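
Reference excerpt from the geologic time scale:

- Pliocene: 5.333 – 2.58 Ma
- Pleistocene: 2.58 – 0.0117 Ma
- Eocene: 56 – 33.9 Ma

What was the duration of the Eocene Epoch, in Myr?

22.1 million years

56 − 33.9 = 22.1 million years.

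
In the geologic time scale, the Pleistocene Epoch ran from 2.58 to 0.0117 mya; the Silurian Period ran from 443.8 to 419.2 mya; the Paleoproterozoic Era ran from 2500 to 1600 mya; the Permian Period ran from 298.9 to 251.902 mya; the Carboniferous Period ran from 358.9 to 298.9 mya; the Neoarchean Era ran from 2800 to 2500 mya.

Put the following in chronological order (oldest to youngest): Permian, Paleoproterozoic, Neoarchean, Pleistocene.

The oldest of these is Neoarchean (starts 2800 Ma) and the youngest is Pleistocene (ends 0.0117 Ma).
In between, by decreasing start age: Paleoproterozoic (2500), Permian (298.9).

Neoarchean, then Paleoproterozoic, then Permian, then Pleistocene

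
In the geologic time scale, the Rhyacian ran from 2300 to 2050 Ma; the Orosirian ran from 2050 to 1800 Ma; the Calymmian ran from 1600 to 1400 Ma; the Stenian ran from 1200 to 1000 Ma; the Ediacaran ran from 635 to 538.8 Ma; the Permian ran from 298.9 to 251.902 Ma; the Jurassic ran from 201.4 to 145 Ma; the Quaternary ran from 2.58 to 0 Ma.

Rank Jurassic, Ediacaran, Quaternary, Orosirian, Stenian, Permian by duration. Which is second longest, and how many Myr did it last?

Start − end for each: Jurassic 201.4 − 145 = 56.4; Ediacaran 635 − 538.8 = 96.2; Quaternary 2.58 − 0 = 2.58; Orosirian 2050 − 1800 = 250; Stenian 1200 − 1000 = 200; Permian 298.9 − 251.902 = 46.998.
Ranking these from longest: Orosirian > Stenian > Ediacaran > Jurassic > Permian > Quaternary.
Position 2 in that ranking is Stenian, which lasted 200 Myr.

Stenian, 200 million years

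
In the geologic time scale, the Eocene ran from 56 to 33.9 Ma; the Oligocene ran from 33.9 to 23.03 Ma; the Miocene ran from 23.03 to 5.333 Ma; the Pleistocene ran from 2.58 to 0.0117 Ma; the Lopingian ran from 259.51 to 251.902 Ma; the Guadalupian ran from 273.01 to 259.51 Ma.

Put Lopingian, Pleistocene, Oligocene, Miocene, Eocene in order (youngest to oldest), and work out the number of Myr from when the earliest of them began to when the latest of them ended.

Start ages (Ma): Lopingian 259.51, Eocene 56, Oligocene 33.9, Miocene 23.03, Pleistocene 2.58.
Ordered youngest to oldest: Pleistocene, Miocene, Oligocene, Eocene, Lopingian.
Span = 259.51 − 0.0117 = 259.4983 Myr.

Pleistocene → Miocene → Oligocene → Eocene → Lopingian; total span 259.4983 Myr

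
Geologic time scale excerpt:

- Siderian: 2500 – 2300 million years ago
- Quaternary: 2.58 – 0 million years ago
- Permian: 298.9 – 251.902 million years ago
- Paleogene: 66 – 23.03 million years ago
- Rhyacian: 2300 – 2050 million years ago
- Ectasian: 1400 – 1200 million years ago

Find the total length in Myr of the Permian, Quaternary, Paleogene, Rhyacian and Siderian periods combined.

Each duration: Permian = 46.998; Quaternary = 2.58; Paleogene = 42.97; Rhyacian = 250; Siderian = 200.
Sum: 46.998 + 2.58 + 42.97 + 250 + 200 = 542.548 Myr.

542.548 million years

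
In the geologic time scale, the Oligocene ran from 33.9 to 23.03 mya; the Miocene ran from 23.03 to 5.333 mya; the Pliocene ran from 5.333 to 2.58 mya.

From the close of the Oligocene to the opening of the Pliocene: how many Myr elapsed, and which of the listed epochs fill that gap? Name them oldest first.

17.697 million years; Miocene

The Oligocene closes at 23.03 Ma and the Pliocene opens at 5.333 Ma, so the interval is 23.03 − 5.333 = 17.697 Myr.
An epoch fits inside if it starts at or after 23.03 Ma and ends at or before 5.333 Ma; oldest first that gives Miocene.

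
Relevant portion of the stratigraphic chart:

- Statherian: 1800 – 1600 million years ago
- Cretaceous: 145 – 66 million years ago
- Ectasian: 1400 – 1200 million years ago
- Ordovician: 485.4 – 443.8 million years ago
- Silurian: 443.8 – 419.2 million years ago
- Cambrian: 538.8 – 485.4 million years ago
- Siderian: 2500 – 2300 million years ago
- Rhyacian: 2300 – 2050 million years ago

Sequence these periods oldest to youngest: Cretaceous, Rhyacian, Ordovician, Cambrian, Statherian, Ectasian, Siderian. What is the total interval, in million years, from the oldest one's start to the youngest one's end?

Siderian, Rhyacian, Statherian, Ectasian, Cambrian, Ordovician, Cretaceous; total span 2434 Myr

From the excerpt: Cretaceous 145–66; Rhyacian 2300–2050; Ordovician 485.4–443.8; Cambrian 538.8–485.4; Statherian 1800–1600; Ectasian 1400–1200; Siderian 2500–2300 (Ma).
Larger Ma is earlier, so the oldest is Siderian and the youngest is Cretaceous; oldest to youngest: Siderian, Rhyacian, Statherian, Ectasian, Cambrian, Ordovician, Cretaceous.
Oldest start 2500 minus youngest end 66 gives 2434 Myr overall.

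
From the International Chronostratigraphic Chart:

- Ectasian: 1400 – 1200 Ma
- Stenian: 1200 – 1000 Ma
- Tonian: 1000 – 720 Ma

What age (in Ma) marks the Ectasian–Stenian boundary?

1200 Ma

The Ectasian ends and the Stenian begins at 1200 Ma.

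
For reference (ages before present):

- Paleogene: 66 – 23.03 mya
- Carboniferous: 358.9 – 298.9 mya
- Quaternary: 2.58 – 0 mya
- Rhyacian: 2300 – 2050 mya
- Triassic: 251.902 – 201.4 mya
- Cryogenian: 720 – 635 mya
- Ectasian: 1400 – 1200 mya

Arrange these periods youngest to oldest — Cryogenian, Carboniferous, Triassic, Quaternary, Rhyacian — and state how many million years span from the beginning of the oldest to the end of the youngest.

Quaternary, Triassic, Carboniferous, Cryogenian, Rhyacian; total span 2300 Myr

Start ages (Ma): Rhyacian 2300, Cryogenian 720, Carboniferous 358.9, Triassic 251.902, Quaternary 2.58.
Ordered youngest to oldest: Quaternary, Triassic, Carboniferous, Cryogenian, Rhyacian.
Span = 2300 − 0 = 2300 Myr.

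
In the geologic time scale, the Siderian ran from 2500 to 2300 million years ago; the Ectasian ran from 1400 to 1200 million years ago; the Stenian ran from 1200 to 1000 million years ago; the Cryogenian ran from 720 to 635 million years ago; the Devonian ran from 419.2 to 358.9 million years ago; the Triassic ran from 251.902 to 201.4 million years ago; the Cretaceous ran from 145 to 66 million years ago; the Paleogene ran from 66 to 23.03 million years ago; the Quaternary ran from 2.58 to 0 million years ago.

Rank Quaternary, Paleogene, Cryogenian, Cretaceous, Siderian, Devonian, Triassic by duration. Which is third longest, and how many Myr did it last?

Start − end for each: Quaternary 2.58 − 0 = 2.58; Paleogene 66 − 23.03 = 42.97; Cryogenian 720 − 635 = 85; Cretaceous 145 − 66 = 79; Siderian 2500 − 2300 = 200; Devonian 419.2 − 358.9 = 60.3; Triassic 251.902 − 201.4 = 50.502.
Ranking these from longest: Siderian > Cryogenian > Cretaceous > Devonian > Triassic > Paleogene > Quaternary.
Position 3 in that ranking is Cretaceous, which lasted 79 Myr.

Cretaceous, 79 million years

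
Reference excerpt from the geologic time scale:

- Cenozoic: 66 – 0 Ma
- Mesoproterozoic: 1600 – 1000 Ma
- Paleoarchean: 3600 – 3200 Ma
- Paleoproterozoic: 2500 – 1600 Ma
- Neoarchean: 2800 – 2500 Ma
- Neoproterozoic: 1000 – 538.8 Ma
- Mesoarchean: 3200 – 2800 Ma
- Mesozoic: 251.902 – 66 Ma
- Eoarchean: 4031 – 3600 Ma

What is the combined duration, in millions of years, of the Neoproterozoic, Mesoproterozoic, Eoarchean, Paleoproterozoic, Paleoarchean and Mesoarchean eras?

Each duration: Neoproterozoic = 461.2; Mesoproterozoic = 600; Eoarchean = 431; Paleoproterozoic = 900; Paleoarchean = 400; Mesoarchean = 400.
Sum: 461.2 + 600 + 431 + 900 + 400 + 400 = 3192.2 Myr.

3192.2 million years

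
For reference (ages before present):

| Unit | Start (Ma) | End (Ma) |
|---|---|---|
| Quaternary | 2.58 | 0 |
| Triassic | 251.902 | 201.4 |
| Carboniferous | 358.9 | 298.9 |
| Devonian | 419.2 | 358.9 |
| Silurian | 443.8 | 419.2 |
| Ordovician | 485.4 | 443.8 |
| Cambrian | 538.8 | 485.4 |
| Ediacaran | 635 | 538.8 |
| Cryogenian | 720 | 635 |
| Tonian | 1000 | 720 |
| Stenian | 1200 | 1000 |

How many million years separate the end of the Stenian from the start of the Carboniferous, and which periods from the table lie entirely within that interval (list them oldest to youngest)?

The Stenian closes at 1000 Ma and the Carboniferous opens at 358.9 Ma, so the interval is 1000 − 358.9 = 641.1 Myr.
A period fits inside if it starts at or after 1000 Ma and ends at or before 358.9 Ma; oldest first that gives Tonian, Cryogenian, Ediacaran, Cambrian, Ordovician, Silurian, Devonian.

641.1 million years; Tonian, Cryogenian, Ediacaran, Cambrian, Ordovician, Silurian, Devonian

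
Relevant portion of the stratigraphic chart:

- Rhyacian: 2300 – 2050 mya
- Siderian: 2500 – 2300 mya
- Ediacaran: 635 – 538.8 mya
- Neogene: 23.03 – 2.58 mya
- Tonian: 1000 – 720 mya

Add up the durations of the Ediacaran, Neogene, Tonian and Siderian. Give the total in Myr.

596.65 million years

Each duration: Ediacaran = 96.2; Neogene = 20.45; Tonian = 280; Siderian = 200.
Sum: 96.2 + 20.45 + 280 + 200 = 596.65 Myr.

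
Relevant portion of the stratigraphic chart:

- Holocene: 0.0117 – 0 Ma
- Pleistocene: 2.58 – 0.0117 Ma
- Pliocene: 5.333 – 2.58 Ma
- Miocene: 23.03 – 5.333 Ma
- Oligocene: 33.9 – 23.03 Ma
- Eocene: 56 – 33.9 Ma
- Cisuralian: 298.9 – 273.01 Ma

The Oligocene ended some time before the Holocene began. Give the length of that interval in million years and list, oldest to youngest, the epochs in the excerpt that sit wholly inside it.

23.0183 million years; Miocene, Pliocene, Pleistocene

End of Oligocene = 23.03 Ma; start of Holocene = 0.0117 Ma.
Gap = 23.03 − 0.0117 = 23.0183 Myr.
Epochs wholly inside 23.03–0.0117 Ma: Miocene (23.03–5.333), Pliocene (5.333–2.58), Pleistocene (2.58–0.0117).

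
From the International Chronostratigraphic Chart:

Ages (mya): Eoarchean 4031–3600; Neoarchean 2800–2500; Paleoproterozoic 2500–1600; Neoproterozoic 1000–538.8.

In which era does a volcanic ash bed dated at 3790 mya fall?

3790 Ma lies between 4031 and 3600 Ma, so it falls in the Eoarchean.

Eoarchean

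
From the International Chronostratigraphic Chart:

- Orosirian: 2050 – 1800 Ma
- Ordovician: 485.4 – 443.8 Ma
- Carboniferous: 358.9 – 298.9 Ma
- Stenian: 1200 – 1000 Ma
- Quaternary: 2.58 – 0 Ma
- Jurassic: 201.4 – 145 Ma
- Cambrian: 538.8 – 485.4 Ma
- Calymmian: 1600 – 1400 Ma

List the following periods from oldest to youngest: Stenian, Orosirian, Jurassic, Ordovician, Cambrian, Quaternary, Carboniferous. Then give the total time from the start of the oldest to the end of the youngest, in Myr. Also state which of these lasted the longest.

From the excerpt: Stenian 1200–1000; Orosirian 2050–1800; Jurassic 201.4–145; Ordovician 485.4–443.8; Cambrian 538.8–485.4; Quaternary 2.58–0; Carboniferous 358.9–298.9 (Ma).
Larger Ma is earlier, so the oldest is Orosirian and the youngest is Quaternary; oldest to youngest: Orosirian, Stenian, Cambrian, Ordovician, Carboniferous, Jurassic, Quaternary.
Oldest start 2050 minus youngest end 0 gives 2050 Myr overall.
Individual lengths (start − end): Stenian 200; Cambrian 53.4; Orosirian 250; Carboniferous 60; Jurassic 56.4; Ordovician 41.6; Quaternary 2.58. The largest is Orosirian at 250 Myr.

Orosirian → Stenian → Cambrian → Ordovician → Carboniferous → Jurassic → Quaternary; total span 2050 Myr; longest is Orosirian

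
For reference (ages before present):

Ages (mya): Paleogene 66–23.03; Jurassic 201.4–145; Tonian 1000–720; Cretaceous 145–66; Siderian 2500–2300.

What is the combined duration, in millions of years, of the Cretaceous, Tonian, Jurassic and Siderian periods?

Each duration: Cretaceous = 79; Tonian = 280; Jurassic = 56.4; Siderian = 200.
Sum: 79 + 280 + 56.4 + 200 = 615.4 Myr.

615.4 million years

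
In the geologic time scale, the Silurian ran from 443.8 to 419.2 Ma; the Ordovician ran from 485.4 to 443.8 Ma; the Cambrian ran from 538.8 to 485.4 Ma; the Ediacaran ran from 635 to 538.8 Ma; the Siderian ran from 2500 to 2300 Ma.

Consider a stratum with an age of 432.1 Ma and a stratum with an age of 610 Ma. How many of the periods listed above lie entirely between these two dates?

The older date is 610 Ma and the younger is 432.1 Ma.
Periods with start < 610 and end > 432.1 Ma: Cambrian (538.8–485.4), Ordovician (485.4–443.8).
That is 2 complete periods.

2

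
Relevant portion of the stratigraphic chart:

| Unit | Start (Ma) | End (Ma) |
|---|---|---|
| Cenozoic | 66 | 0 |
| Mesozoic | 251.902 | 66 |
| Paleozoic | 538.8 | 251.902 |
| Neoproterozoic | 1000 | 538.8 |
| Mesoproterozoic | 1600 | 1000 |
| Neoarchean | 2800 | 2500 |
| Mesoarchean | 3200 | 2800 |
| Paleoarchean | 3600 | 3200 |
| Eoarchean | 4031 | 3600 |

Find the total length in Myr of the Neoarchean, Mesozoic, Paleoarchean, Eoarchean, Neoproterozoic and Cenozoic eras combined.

Each duration: Neoarchean = 300; Mesozoic = 185.902; Paleoarchean = 400; Eoarchean = 431; Neoproterozoic = 461.2; Cenozoic = 66.
Sum: 300 + 185.902 + 400 + 431 + 461.2 + 66 = 1844.102 Myr.

1844.102 million years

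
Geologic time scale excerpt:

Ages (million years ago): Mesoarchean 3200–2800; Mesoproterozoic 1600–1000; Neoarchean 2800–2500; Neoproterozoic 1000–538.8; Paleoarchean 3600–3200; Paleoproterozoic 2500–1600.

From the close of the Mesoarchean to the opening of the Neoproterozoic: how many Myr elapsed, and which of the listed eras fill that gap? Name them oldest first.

1800 million years; Neoarchean, Paleoproterozoic, Mesoproterozoic

End of Mesoarchean = 2800 Ma; start of Neoproterozoic = 1000 Ma.
Gap = 2800 − 1000 = 1800 Myr.
Eras wholly inside 2800–1000 Ma: Neoarchean (2800–2500), Paleoproterozoic (2500–1600), Mesoproterozoic (1600–1000).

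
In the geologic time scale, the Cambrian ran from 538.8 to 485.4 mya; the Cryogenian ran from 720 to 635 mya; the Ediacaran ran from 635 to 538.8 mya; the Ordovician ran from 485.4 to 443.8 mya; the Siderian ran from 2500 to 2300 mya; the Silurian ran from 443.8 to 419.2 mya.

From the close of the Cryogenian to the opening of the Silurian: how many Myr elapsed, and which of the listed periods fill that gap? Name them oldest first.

191.2 million years; Ediacaran, Cambrian, Ordovician

The Cryogenian closes at 635 Ma and the Silurian opens at 443.8 Ma, so the interval is 635 − 443.8 = 191.2 Myr.
A period fits inside if it starts at or after 635 Ma and ends at or before 443.8 Ma; oldest first that gives Ediacaran, Cambrian, Ordovician.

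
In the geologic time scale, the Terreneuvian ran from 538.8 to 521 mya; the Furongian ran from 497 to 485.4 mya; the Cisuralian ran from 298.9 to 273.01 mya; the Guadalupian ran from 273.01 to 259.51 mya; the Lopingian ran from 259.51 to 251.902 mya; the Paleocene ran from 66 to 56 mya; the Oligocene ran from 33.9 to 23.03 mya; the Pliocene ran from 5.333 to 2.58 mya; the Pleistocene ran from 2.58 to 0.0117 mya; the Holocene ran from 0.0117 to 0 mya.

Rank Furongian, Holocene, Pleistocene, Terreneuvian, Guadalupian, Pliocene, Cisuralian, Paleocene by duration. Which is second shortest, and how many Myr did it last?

Pleistocene, 2.5683 million years

Durations: Furongian 11.6; Holocene 0.0117; Pleistocene 2.5683; Terreneuvian 17.8; Guadalupian 13.5; Pliocene 2.753; Cisuralian 25.89; Paleocene 10 Myr.
Sorted shortest-first: Holocene (0.0117), Pleistocene (2.5683), Pliocene (2.753), Paleocene (10), Furongian (11.6), Guadalupian (13.5), Terreneuvian (17.8), Cisuralian (25.89).
The second shortest is Pleistocene at 2.5683 Myr.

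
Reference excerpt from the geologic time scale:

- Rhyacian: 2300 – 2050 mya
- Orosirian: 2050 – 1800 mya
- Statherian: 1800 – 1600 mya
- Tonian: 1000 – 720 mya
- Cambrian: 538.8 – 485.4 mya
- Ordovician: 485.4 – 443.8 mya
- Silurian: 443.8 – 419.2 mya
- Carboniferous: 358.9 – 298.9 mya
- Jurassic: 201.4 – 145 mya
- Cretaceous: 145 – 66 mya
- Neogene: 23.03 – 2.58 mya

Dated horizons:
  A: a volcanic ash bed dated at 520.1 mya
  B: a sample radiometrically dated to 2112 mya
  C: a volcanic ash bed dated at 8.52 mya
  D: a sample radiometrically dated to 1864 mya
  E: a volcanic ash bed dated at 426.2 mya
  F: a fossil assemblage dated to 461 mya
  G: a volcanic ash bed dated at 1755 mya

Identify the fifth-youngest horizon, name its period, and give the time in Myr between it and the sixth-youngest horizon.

G, in the Statherian; 109 million years to D

Smaller Ma means younger, so youngest first: C 8.52 < E 426.2 < F 461 < A 520.1 < G 1755 < D 1864 < B 2112.
Counting 5 along gives G (1755 Ma); the excerpt puts that inside the Statherian, 1800–1600 Ma.
Next in line is D (1864 Ma), and 1864 − 1755 = 109 Myr.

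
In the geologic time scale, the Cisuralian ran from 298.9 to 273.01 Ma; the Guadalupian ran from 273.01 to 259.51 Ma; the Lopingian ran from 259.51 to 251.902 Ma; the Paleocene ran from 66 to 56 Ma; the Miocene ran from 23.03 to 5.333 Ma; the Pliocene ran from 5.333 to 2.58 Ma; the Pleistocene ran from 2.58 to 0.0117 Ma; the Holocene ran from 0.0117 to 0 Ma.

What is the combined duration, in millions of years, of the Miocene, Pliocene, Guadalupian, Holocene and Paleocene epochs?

Duration is start − end for each: (23.03 − 5.333) + (5.333 − 2.58) + (273.01 − 259.51) + (0.0117 − 0) + (66 − 56).
That is 17.697 + 2.753 + 13.5 + 0.0117 + 10, which totals 43.9617 million years.

43.9617 million years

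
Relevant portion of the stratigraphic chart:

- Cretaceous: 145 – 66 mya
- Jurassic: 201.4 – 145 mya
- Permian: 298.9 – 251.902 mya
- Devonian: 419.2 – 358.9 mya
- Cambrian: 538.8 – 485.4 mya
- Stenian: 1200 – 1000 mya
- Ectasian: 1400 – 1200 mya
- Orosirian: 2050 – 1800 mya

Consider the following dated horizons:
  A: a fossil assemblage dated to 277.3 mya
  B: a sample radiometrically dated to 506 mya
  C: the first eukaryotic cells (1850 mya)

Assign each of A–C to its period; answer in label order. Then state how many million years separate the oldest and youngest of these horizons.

A — Permian; B — Cambrian; C — Orosirian; span 1572.7 million years

Match each age against the start–end ranges in the excerpt: A = 277.3 Ma → Permian (298.9–251.902); B = 506 Ma → Cambrian (538.8–485.4); C = 1850 Ma → Orosirian (2050–1800).
The largest age is 1850 Ma and the smallest is 277.3 Ma; their difference is 1572.7 Myr.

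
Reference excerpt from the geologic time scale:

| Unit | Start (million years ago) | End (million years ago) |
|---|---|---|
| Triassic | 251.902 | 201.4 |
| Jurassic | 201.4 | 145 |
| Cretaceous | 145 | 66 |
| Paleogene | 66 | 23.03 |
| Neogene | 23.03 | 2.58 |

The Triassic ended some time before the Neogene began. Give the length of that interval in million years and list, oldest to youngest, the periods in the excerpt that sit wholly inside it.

178.37 million years; Jurassic, Cretaceous, Paleogene

End of Triassic = 201.4 Ma; start of Neogene = 23.03 Ma.
Gap = 201.4 − 23.03 = 178.37 Myr.
Periods wholly inside 201.4–23.03 Ma: Jurassic (201.4–145), Cretaceous (145–66), Paleogene (66–23.03).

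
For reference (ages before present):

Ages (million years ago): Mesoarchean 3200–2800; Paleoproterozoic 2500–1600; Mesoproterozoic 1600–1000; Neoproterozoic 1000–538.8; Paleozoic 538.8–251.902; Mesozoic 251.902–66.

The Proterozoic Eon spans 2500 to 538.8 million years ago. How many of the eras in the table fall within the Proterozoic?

3

Eras inside 2500–538.8 Ma: Paleoproterozoic, Mesoproterozoic, Neoproterozoic — 3 in total.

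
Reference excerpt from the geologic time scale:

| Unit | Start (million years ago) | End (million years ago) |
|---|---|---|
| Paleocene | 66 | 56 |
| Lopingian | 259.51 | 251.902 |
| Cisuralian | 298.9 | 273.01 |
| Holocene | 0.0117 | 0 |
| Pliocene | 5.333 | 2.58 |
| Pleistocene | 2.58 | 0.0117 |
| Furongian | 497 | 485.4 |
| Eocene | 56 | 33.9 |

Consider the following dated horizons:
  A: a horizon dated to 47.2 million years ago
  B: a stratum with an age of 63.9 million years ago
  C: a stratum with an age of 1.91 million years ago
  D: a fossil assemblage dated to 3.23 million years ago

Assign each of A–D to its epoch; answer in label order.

Match each age against the start–end ranges in the excerpt: A = 47.2 Ma → Eocene (56–33.9); B = 63.9 Ma → Paleocene (66–56); C = 1.91 Ma → Pleistocene (2.58–0.0117); D = 3.23 Ma → Pliocene (5.333–2.58).

A — Eocene; B — Paleocene; C — Pleistocene; D — Pliocene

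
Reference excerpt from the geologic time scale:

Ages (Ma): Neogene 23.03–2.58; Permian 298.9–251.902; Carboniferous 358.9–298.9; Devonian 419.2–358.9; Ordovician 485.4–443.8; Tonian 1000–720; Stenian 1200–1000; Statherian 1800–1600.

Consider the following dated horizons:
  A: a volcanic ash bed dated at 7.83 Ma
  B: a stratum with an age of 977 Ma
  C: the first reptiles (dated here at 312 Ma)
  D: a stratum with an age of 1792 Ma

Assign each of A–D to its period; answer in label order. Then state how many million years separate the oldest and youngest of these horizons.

A: 7.83 Ma lies in 23.03–2.58 Ma, so Neogene.
B: 977 Ma lies in 1000–720 Ma, so Tonian.
C: 312 Ma lies in 358.9–298.9 Ma, so Carboniferous.
D: 1792 Ma lies in 1800–1600 Ma, so Statherian.
Oldest = 1792 Ma, youngest = 7.83 Ma → span 1784.17 Myr.

A — Neogene; B — Tonian; C — Carboniferous; D — Statherian; span 1784.17 million years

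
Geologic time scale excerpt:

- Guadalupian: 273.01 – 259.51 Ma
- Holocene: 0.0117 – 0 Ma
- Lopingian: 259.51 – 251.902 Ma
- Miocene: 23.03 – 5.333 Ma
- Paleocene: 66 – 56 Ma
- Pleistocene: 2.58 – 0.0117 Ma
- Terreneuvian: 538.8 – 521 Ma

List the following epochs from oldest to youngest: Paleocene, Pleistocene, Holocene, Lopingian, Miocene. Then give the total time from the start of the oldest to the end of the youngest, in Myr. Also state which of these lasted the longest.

Lopingian, Paleocene, Miocene, Pleistocene, Holocene; total span 259.51 Myr; longest is Miocene

From the excerpt: Paleocene 66–56; Pleistocene 2.58–0.0117; Holocene 0.0117–0; Lopingian 259.51–251.902; Miocene 23.03–5.333 (Ma).
Larger Ma is earlier, so the oldest is Lopingian and the youngest is Holocene; oldest to youngest: Lopingian, Paleocene, Miocene, Pleistocene, Holocene.
Oldest start 259.51 minus youngest end 0 gives 259.51 Myr overall.
Individual lengths (start − end): Holocene 0.0117; Miocene 17.697; Lopingian 7.608; Paleocene 10; Pleistocene 2.5683. The largest is Miocene at 17.697 Myr.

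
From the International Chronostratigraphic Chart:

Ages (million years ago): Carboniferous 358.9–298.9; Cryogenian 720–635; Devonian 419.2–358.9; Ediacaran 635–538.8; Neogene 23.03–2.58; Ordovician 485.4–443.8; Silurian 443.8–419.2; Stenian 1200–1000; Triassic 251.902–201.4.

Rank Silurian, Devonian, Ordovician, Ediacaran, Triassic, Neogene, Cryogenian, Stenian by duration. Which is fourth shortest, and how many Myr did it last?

Triassic, 50.502 million years

Start − end for each: Silurian 443.8 − 419.2 = 24.6; Devonian 419.2 − 358.9 = 60.3; Ordovician 485.4 − 443.8 = 41.6; Ediacaran 635 − 538.8 = 96.2; Triassic 251.902 − 201.4 = 50.502; Neogene 23.03 − 2.58 = 20.45; Cryogenian 720 − 635 = 85; Stenian 1200 − 1000 = 200.
Ranking these from shortest: Neogene < Silurian < Ordovician < Triassic < Devonian < Cryogenian < Ediacaran < Stenian.
Position 4 in that ranking is Triassic, which lasted 50.502 Myr.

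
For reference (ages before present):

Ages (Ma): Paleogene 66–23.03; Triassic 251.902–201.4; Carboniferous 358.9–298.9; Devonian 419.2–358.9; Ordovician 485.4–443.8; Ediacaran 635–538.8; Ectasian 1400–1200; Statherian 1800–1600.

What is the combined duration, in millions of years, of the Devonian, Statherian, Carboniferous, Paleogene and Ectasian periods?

Each duration: Devonian = 60.3; Statherian = 200; Carboniferous = 60; Paleogene = 42.97; Ectasian = 200.
Sum: 60.3 + 200 + 60 + 42.97 + 200 = 563.27 Myr.

563.27 million years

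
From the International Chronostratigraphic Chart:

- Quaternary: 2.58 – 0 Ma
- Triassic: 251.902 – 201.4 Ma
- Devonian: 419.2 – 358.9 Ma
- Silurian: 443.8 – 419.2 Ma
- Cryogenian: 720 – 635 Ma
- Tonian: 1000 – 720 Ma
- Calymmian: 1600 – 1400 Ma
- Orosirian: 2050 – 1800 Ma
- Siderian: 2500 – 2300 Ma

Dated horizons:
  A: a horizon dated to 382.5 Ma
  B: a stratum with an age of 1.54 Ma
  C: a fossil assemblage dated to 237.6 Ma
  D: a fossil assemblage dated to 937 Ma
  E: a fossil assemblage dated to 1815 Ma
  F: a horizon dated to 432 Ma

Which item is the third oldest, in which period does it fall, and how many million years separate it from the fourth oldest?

F, in the Silurian; 49.5 million years to A

Sorted oldest-first by Ma: E (1815), D (937), F (432), A (382.5), C (237.6), B (1.54).
The third oldest is F at 432 Ma, which lies in 443.8–419.2 Ma: the Silurian.
The fourth oldest is A at 382.5 Ma; separation = |432 − 382.5| = 49.5 Myr.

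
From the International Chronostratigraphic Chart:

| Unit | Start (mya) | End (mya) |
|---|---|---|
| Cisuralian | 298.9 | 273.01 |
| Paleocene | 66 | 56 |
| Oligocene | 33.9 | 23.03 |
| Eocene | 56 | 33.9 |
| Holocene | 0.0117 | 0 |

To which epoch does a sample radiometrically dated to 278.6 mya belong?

Cisuralian

278.6 Ma lies between 298.9 and 273.01 Ma, so it falls in the Cisuralian.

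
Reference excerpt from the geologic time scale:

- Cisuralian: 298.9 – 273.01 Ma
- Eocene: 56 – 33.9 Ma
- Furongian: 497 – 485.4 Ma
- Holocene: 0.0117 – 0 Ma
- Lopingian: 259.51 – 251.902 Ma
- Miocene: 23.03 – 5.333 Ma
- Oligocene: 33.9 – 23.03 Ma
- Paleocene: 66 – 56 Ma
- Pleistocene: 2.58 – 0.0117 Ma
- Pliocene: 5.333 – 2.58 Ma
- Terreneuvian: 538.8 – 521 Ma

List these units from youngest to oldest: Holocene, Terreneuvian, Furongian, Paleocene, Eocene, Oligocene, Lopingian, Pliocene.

The oldest of these is Terreneuvian (starts 538.8 Ma) and the youngest is Holocene (ends 0 Ma).
In between, by decreasing start age: Furongian (497), Lopingian (259.51), Paleocene (66), Eocene (56), Oligocene (33.9), Pliocene (5.333).
Listing youngest first means reversing that sequence.

Holocene, then Pliocene, then Oligocene, then Eocene, then Paleocene, then Lopingian, then Furongian, then Terreneuvian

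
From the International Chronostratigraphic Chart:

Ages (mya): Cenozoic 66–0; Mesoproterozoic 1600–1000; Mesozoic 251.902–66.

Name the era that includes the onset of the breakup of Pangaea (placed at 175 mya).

Mesozoic

175 Ma lies between 251.902 and 66 Ma, so it falls in the Mesozoic.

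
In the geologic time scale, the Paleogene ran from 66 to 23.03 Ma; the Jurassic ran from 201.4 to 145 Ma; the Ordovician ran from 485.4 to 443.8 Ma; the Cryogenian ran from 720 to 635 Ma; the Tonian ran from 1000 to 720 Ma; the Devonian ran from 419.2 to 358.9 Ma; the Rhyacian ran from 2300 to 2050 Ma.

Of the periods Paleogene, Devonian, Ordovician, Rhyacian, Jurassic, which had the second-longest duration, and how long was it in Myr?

Devonian, 60.3 million years

Start − end for each: Paleogene 66 − 23.03 = 42.97; Devonian 419.2 − 358.9 = 60.3; Ordovician 485.4 − 443.8 = 41.6; Rhyacian 2300 − 2050 = 250; Jurassic 201.4 − 145 = 56.4.
Ranking these from longest: Rhyacian > Devonian > Jurassic > Paleogene > Ordovician.
Position 2 in that ranking is Devonian, which lasted 60.3 Myr.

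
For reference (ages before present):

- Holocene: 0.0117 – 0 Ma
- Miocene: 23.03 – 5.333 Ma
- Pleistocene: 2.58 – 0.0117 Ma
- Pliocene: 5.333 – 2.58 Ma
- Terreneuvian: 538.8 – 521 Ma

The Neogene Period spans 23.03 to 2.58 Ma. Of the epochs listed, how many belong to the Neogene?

2

Epochs inside 23.03–2.58 Ma: Miocene, Pliocene — 2 in total.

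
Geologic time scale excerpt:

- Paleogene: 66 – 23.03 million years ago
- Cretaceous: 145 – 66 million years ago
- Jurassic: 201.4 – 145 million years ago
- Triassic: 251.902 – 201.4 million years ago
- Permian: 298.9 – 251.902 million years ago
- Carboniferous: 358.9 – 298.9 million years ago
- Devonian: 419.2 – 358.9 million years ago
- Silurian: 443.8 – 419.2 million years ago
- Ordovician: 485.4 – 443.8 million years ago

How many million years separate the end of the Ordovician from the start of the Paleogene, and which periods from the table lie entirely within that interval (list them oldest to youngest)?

The Ordovician closes at 443.8 Ma and the Paleogene opens at 66 Ma, so the interval is 443.8 − 66 = 377.8 Myr.
A period fits inside if it starts at or after 443.8 Ma and ends at or before 66 Ma; oldest first that gives Silurian, Devonian, Carboniferous, Permian, Triassic, Jurassic, Cretaceous.

377.8 million years; Silurian, Devonian, Carboniferous, Permian, Triassic, Jurassic, Cretaceous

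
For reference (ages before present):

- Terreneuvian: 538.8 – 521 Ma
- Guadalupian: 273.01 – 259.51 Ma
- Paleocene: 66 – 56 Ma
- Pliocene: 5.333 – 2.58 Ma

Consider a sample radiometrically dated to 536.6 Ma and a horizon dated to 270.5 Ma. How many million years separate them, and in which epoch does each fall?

266.1 million years apart; the first in the Terreneuvian, the second in the Guadalupian

Elapsed time: 536.6 − 270.5 = 266.1 Myr.
536.6 Ma lies within 538.8–521 Ma: Terreneuvian.
270.5 Ma lies within 273.01–259.51 Ma: Guadalupian.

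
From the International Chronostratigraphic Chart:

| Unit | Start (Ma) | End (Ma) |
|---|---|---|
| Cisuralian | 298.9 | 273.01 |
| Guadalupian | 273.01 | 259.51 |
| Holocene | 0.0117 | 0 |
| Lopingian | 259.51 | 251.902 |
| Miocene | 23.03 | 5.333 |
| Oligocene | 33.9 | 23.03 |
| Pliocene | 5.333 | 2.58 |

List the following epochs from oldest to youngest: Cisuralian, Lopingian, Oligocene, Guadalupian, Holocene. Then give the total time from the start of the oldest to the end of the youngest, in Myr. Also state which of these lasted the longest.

From the excerpt: Cisuralian 298.9–273.01; Lopingian 259.51–251.902; Oligocene 33.9–23.03; Guadalupian 273.01–259.51; Holocene 0.0117–0 (Ma).
Larger Ma is earlier, so the oldest is Cisuralian and the youngest is Holocene; oldest to youngest: Cisuralian, Guadalupian, Lopingian, Oligocene, Holocene.
Oldest start 298.9 minus youngest end 0 gives 298.9 Myr overall.
Individual lengths (start − end): Cisuralian 25.89; Oligocene 10.87; Lopingian 7.608; Guadalupian 13.5; Holocene 0.0117. The largest is Cisuralian at 25.89 Myr.

Cisuralian → Guadalupian → Lopingian → Oligocene → Holocene; total span 298.9 Myr; longest is Cisuralian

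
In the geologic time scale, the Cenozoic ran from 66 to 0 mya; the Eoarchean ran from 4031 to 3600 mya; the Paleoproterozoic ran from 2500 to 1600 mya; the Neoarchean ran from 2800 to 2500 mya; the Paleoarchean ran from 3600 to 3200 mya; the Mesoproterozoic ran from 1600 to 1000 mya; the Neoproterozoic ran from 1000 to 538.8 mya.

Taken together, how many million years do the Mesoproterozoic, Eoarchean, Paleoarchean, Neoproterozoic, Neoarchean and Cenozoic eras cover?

Each duration: Mesoproterozoic = 600; Eoarchean = 431; Paleoarchean = 400; Neoproterozoic = 461.2; Neoarchean = 300; Cenozoic = 66.
Sum: 600 + 431 + 400 + 461.2 + 300 + 66 = 2258.2 Myr.

2258.2 million years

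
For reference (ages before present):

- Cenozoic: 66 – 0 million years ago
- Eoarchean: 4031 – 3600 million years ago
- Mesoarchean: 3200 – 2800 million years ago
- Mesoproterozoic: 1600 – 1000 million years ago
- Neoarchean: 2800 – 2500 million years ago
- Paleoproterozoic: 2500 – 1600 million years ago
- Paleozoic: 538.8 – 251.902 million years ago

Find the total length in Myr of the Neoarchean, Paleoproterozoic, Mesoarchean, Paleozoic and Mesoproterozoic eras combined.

Duration is start − end for each: (2800 − 2500) + (2500 − 1600) + (3200 − 2800) + (538.8 − 251.902) + (1600 − 1000).
That is 300 + 900 + 400 + 286.898 + 600, which totals 2486.898 million years.

2486.898 million years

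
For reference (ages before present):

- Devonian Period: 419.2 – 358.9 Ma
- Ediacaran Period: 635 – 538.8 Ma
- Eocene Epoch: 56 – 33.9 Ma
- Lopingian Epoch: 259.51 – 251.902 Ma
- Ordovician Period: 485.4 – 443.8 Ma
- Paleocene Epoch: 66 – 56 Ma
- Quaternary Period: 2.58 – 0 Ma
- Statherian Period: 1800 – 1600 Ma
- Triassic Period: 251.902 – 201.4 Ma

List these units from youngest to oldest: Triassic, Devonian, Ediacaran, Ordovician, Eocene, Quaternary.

Quaternary, Eocene, Triassic, Devonian, Ordovician, Ediacaran

The oldest of these is Ediacaran (starts 635 Ma) and the youngest is Quaternary (ends 0 Ma).
In between, by decreasing start age: Ordovician (485.4), Devonian (419.2), Triassic (251.902), Eocene (56).
Listing youngest first means reversing that sequence.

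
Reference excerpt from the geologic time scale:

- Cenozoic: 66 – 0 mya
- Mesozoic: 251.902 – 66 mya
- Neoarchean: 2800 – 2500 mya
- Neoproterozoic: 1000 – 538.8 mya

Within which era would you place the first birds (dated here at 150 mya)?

150 Ma lies between 251.902 and 66 Ma, so it falls in the Mesozoic.

Mesozoic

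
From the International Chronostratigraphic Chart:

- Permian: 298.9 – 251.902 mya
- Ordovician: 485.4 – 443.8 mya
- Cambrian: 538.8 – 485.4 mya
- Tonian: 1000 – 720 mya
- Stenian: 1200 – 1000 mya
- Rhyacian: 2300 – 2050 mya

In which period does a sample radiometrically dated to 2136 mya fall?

2136 Ma lies between 2300 and 2050 Ma, so it falls in the Rhyacian.

Rhyacian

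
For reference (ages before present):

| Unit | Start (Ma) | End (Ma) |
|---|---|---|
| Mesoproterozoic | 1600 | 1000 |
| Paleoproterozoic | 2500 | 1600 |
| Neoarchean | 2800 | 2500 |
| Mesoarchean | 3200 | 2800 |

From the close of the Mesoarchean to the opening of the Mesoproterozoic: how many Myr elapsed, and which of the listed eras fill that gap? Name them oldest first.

The Mesoarchean closes at 2800 Ma and the Mesoproterozoic opens at 1600 Ma, so the interval is 2800 − 1600 = 1200 Myr.
An era fits inside if it starts at or after 2800 Ma and ends at or before 1600 Ma; oldest first that gives Neoarchean, Paleoproterozoic.

1200 million years; Neoarchean, Paleoproterozoic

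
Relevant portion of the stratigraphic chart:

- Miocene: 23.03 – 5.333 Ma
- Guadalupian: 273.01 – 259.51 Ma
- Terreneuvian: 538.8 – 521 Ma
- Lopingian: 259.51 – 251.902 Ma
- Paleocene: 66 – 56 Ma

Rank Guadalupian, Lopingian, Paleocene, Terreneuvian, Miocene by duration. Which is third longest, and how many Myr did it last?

Start − end for each: Guadalupian 273.01 − 259.51 = 13.5; Lopingian 259.51 − 251.902 = 7.608; Paleocene 66 − 56 = 10; Terreneuvian 538.8 − 521 = 17.8; Miocene 23.03 − 5.333 = 17.697.
Ranking these from longest: Terreneuvian > Miocene > Guadalupian > Paleocene > Lopingian.
Position 3 in that ranking is Guadalupian, which lasted 13.5 Myr.

Guadalupian, 13.5 million years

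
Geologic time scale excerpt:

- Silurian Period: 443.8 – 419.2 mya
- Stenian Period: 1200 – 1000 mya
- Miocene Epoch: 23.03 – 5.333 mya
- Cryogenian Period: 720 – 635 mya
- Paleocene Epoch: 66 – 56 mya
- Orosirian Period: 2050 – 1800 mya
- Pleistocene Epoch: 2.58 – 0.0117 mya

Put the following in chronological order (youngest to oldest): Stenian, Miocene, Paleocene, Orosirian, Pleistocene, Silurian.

Pleistocene, then Miocene, then Paleocene, then Silurian, then Stenian, then Orosirian

Read off each span (Ma): Stenian 1200–1000; Miocene 23.03–5.333; Paleocene 66–56; Orosirian 2050–1800; Pleistocene 2.58–0.0117; Silurian 443.8–419.2.
Larger Ma is older, so oldest→youngest is Orosirian, Stenian, Silurian, Paleocene, Miocene, Pleistocene; reverse it for youngest→oldest.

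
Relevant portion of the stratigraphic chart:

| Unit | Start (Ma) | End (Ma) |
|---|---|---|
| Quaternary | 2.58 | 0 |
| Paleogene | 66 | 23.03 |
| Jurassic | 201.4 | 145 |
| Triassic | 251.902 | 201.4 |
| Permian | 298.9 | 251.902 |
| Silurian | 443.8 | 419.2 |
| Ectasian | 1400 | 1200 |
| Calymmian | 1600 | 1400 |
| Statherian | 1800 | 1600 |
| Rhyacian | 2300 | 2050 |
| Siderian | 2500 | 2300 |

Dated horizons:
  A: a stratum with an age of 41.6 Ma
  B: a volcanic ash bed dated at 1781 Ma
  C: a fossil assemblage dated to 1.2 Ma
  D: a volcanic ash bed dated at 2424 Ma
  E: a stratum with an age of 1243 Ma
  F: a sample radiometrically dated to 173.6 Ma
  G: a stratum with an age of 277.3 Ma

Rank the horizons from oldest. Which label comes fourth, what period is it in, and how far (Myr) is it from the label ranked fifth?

G, in the Permian; 103.7 million years to F

Larger Ma means older, so oldest first: D 2424 > B 1781 > E 1243 > G 277.3 > F 173.6 > A 41.6 > C 1.2.
Counting 4 along gives G (277.3 Ma); the excerpt puts that inside the Permian, 298.9–251.902 Ma.
Next in line is F (173.6 Ma), and 277.3 − 173.6 = 103.7 Myr.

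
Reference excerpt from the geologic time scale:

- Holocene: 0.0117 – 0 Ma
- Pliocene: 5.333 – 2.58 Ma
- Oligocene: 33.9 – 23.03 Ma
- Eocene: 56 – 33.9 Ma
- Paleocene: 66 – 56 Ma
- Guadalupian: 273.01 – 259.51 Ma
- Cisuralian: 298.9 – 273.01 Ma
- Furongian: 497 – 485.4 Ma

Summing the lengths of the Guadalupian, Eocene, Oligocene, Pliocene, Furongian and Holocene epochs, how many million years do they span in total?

Duration is start − end for each: (273.01 − 259.51) + (56 − 33.9) + (33.9 − 23.03) + (5.333 − 2.58) + (497 − 485.4) + (0.0117 − 0).
That is 13.5 + 22.1 + 10.87 + 2.753 + 11.6 + 0.0117, which totals 60.8347 million years.

60.8347 million years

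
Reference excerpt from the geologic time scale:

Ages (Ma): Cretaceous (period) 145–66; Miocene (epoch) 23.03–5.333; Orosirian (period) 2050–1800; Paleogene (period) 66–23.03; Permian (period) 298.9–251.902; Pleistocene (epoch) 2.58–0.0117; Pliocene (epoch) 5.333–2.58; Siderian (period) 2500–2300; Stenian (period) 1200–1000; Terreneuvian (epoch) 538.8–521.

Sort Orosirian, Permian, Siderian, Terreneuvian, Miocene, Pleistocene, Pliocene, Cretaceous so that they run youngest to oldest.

Read off each span (Ma): Orosirian 2050–1800; Permian 298.9–251.902; Siderian 2500–2300; Terreneuvian 538.8–521; Miocene 23.03–5.333; Pleistocene 2.58–0.0117; Pliocene 5.333–2.58; Cretaceous 145–66.
Larger Ma is older, so oldest→youngest is Siderian, Orosirian, Terreneuvian, Permian, Cretaceous, Miocene, Pliocene, Pleistocene; reverse it for youngest→oldest.

Pleistocene, Pliocene, Miocene, Cretaceous, Permian, Terreneuvian, Orosirian, Siderian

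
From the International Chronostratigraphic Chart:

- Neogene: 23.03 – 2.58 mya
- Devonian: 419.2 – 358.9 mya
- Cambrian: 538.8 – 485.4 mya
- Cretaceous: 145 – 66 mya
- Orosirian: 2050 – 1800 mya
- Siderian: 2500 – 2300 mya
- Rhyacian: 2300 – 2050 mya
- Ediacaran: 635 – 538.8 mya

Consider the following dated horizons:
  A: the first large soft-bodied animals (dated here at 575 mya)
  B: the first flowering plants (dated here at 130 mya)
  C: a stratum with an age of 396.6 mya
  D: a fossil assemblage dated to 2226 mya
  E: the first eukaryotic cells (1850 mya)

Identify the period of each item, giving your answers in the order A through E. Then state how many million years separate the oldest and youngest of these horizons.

A — Ediacaran; B — Cretaceous; C — Devonian; D — Rhyacian; E — Orosirian; span 2096 million years

A: 575 Ma lies in 635–538.8 Ma, so Ediacaran.
B: 130 Ma lies in 145–66 Ma, so Cretaceous.
C: 396.6 Ma lies in 419.2–358.9 Ma, so Devonian.
D: 2226 Ma lies in 2300–2050 Ma, so Rhyacian.
E: 1850 Ma lies in 2050–1800 Ma, so Orosirian.
Oldest = 2226 Ma, youngest = 130 Ma → span 2096 Myr.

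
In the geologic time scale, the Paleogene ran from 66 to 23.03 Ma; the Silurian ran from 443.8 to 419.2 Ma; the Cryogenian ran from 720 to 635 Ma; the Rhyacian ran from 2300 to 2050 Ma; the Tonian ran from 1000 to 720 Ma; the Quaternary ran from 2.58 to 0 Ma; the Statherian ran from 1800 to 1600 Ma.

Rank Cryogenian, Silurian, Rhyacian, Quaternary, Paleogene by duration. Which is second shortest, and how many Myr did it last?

Durations: Cryogenian 85; Silurian 24.6; Rhyacian 250; Quaternary 2.58; Paleogene 42.97 Myr.
Sorted shortest-first: Quaternary (2.58), Silurian (24.6), Paleogene (42.97), Cryogenian (85), Rhyacian (250).
The second shortest is Silurian at 24.6 Myr.

Silurian, 24.6 million years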